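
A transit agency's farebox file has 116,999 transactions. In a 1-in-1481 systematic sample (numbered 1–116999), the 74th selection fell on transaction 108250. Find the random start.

k = 1481
r = 108250 − (74−1)×1481 = 108250 − 108113 = 137

137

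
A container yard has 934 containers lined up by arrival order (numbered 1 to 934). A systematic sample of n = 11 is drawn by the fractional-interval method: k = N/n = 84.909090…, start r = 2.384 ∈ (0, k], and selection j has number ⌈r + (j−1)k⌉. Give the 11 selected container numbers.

j=1: r + 0k = 2.384 → ⌈·⌉ = 3
j=2: r + 1k = 87.293090… → ⌈·⌉ = 88
j=3: r + 2k = 172.202181… → ⌈·⌉ = 173
j=4: r + 3k = 257.111272… → ⌈·⌉ = 258
j=5: r + 4k = 342.020363… → ⌈·⌉ = 343
j=6: r + 5k = 426.929454… → ⌈·⌉ = 427
j=7: r + 6k = 511.838545… → ⌈·⌉ = 512
j=8: r + 7k = 596.747636… → ⌈·⌉ = 597
j=9: r + 8k = 681.656727… → ⌈·⌉ = 682
j=10: r + 9k = 766.565818… → ⌈·⌉ = 767
j=11: r + 10k = 851.474909… → ⌈·⌉ = 852

3, 88, 173, 258, 343, 427, 512, 597, 682, 767, 852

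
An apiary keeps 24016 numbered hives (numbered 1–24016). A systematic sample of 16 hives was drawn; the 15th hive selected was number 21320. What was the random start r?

306

k = 24016/16 = 1501
r = 21320 − (15−1)×1501 = 21320 − 21014 = 306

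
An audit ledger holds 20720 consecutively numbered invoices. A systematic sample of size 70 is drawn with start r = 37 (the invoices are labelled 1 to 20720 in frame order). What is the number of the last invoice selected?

k = 20720/70 = 296
70th selection = r + (70−1)·k = 37 + 69×296 = 37 + 20424 = 20461

20461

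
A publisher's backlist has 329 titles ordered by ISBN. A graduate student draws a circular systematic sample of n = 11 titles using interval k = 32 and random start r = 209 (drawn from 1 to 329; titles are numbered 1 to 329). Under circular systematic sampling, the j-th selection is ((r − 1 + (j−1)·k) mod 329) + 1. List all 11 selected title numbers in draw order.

Selection 1: 209
Selection 2: 209 + 32 = 241
Selection 3: 241 + 32 = 273
Selection 4: 273 + 32 = 305
Selection 5: 305 + 32 = 337 → 337 − 329 = 8
Selection 6: 8 + 32 = 40
Selection 7: 40 + 32 = 72
Selection 8: 72 + 32 = 104
Selection 9: 104 + 32 = 136
Selection 10: 136 + 32 = 168
Selection 11: 168 + 32 = 200

209, 241, 273, 305, 8, 40, 72, 104, 136, 168, 200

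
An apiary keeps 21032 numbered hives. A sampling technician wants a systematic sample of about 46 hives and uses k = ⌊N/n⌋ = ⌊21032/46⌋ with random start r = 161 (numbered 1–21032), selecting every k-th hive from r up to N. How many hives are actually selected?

k = ⌊21032/46⌋ = 457
Achieved size = ⌊(21032 − 161)/457⌋ + 1 = ⌊20871/457⌋ + 1 = 45 + 1 = 46
(last selection: 161 + 45×457 = 20726 ≤ 21032; next would be 21183 > 21032)

46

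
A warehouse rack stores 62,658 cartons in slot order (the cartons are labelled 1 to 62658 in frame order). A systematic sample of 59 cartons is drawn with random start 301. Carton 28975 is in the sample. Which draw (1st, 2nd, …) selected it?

k = 62658/59 = 1062
position = (28975 − 301)/1062 + 1 = 28674/1062 + 1 = 27 + 1 = 28

28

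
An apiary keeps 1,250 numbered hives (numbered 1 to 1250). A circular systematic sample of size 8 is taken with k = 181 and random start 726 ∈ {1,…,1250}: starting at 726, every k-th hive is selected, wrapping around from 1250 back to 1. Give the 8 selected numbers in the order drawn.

726, 907, 1088, 19, 200, 381, 562, 743

Selection 1: 726
Selection 2: 726 + 181 = 907
Selection 3: 907 + 181 = 1088
Selection 4: 1088 + 181 = 1269 → 1269 − 1250 = 19
Selection 5: 19 + 181 = 200
Selection 6: 200 + 181 = 381
Selection 7: 381 + 181 = 562
Selection 8: 562 + 181 = 743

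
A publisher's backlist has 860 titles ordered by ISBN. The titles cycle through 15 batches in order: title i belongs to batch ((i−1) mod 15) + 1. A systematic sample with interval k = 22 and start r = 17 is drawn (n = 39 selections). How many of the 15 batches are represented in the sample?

Consecutive selections differ by k = 22, so their batch numbers differ by 22 mod 15 = 7.
gcd(22, 15) = 1, so the sample visits 15/1 = 15 distinct residues mod 15.
Start 17 is batch 2; the batches hit are 1, 2, 3, 4, 5, 6, 7, 8, 9, 10, 11, 12, 13, 14, 15.

15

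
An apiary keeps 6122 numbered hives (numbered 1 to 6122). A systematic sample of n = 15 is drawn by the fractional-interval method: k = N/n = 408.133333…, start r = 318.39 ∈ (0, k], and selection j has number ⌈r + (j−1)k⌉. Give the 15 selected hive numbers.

319, 727, 1135, 1543, 1951, 2360, 2768, 3176, 3584, 3992, 4400, 4808, 5216, 5625, 6033

j=1: r + 0k = 318.39 → ⌈·⌉ = 319
j=2: r + 1k = 726.523333… → ⌈·⌉ = 727
j=3: r + 2k = 1134.656666… → ⌈·⌉ = 1135
j=4: r + 3k = 1542.79 → ⌈·⌉ = 1543
j=5: r + 4k = 1950.923333… → ⌈·⌉ = 1951
j=6: r + 5k = 2359.056666… → ⌈·⌉ = 2360
j=7: r + 6k = 2767.19 → ⌈·⌉ = 2768
j=8: r + 7k = 3175.323333… → ⌈·⌉ = 3176
j=9: r + 8k = 3583.456666… → ⌈·⌉ = 3584
j=10: r + 9k = 3991.59 → ⌈·⌉ = 3992
j=11: r + 10k = 4399.723333… → ⌈·⌉ = 4400
j=12: r + 11k = 4807.856666… → ⌈·⌉ = 4808
j=13: r + 12k = 5215.99 → ⌈·⌉ = 5216
j=14: r + 13k = 5624.123333… → ⌈·⌉ = 5625
j=15: r + 14k = 6032.256666… → ⌈·⌉ = 6033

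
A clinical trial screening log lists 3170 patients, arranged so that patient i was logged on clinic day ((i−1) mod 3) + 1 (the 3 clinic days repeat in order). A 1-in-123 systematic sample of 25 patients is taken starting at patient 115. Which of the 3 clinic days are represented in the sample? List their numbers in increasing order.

1

Consecutive selections differ by k = 123, so their clinic day numbers differ by 123 mod 3 = 0.
gcd(123, 3) = 3, so the sample visits 3/3 = 1 distinct residues mod 3.
Start 115 is clinic day 1; the clinic days hit are 1.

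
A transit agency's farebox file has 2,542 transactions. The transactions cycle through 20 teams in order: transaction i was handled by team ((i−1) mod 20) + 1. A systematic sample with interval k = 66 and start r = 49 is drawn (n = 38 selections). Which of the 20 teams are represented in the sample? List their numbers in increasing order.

Consecutive selections differ by k = 66, so their team numbers differ by 66 mod 20 = 6.
gcd(66, 20) = 2, so the sample visits 20/2 = 10 distinct residues mod 20.
Start 49 is team 9; the teams hit are 1, 3, 5, 7, 9, 11, 13, 15, 17, 19.

1, 3, 5, 7, 9, 11, 13, 15, 17, 19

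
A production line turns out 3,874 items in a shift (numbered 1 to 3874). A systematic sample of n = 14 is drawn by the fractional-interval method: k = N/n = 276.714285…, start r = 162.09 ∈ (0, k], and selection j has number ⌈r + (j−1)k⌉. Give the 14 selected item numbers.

163, 439, 716, 993, 1269, 1546, 1823, 2100, 2376, 2653, 2930, 3206, 3483, 3760

j=1: r + 0k = 162.09 → ⌈·⌉ = 163
j=2: r + 1k = 438.804285… → ⌈·⌉ = 439
j=3: r + 2k = 715.518571… → ⌈·⌉ = 716
j=4: r + 3k = 992.232857… → ⌈·⌉ = 993
j=5: r + 4k = 1268.947142… → ⌈·⌉ = 1269
j=6: r + 5k = 1545.661428… → ⌈·⌉ = 1546
j=7: r + 6k = 1822.375714… → ⌈·⌉ = 1823
j=8: r + 7k = 2099.09 → ⌈·⌉ = 2100
j=9: r + 8k = 2375.804285… → ⌈·⌉ = 2376
j=10: r + 9k = 2652.518571… → ⌈·⌉ = 2653
j=11: r + 10k = 2929.232857… → ⌈·⌉ = 2930
j=12: r + 11k = 3205.947142… → ⌈·⌉ = 3206
j=13: r + 12k = 3482.661428… → ⌈·⌉ = 3483
j=14: r + 13k = 3759.375714… → ⌈·⌉ = 3760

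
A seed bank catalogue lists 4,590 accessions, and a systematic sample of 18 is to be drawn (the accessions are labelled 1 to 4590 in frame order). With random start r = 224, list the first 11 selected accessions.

k = N/n = 4590/18 = 255
accession 1: 224
accession 2: 224 + 255 = 479
accession 3: 479 + 255 = 734
accession 4: 734 + 255 = 989
accession 5: 989 + 255 = 1244
accession 6: 1244 + 255 = 1499
accession 7: 1499 + 255 = 1754
accession 8: 1754 + 255 = 2009
accession 9: 2009 + 255 = 2264
accession 10: 2264 + 255 = 2519
accession 11: 2519 + 255 = 2774

224, 479, 734, 989, 1244, 1499, 1754, 2009, 2264, 2519, 2774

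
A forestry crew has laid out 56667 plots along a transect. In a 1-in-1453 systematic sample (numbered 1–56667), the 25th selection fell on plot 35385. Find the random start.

k = 1453
r = 35385 − (25−1)×1453 = 35385 − 34872 = 513

513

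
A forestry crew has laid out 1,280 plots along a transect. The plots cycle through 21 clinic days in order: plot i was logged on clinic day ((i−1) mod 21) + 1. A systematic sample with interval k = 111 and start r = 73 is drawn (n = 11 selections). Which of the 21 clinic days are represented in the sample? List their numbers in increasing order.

1, 4, 7, 10, 13, 16, 19

Consecutive selections differ by k = 111, so their clinic day numbers differ by 111 mod 21 = 6.
gcd(111, 21) = 3, so the sample visits 21/3 = 7 distinct residues mod 21.
Start 73 is clinic day 10; the clinic days hit are 1, 4, 7, 10, 13, 16, 19.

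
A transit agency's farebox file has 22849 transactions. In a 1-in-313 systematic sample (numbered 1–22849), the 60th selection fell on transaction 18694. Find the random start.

k = 313
r = 18694 − (60−1)×313 = 18694 − 18467 = 227

227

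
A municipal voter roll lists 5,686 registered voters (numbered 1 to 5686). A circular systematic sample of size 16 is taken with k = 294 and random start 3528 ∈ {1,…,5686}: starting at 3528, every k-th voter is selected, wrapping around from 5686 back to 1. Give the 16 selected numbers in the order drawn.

Selection 1: 3528
Selection 2: 3528 + 294 = 3822
Selection 3: 3822 + 294 = 4116
Selection 4: 4116 + 294 = 4410
Selection 5: 4410 + 294 = 4704
Selection 6: 4704 + 294 = 4998
Selection 7: 4998 + 294 = 5292
Selection 8: 5292 + 294 = 5586
Selection 9: 5586 + 294 = 5880 → 5880 − 5686 = 194
Selection 10: 194 + 294 = 488
Selection 11: 488 + 294 = 782
Selection 12: 782 + 294 = 1076
Selection 13: 1076 + 294 = 1370
Selection 14: 1370 + 294 = 1664
Selection 15: 1664 + 294 = 1958
Selection 16: 1958 + 294 = 2252

3528, 3822, 4116, 4410, 4704, 4998, 5292, 5586, 194, 488, 782, 1076, 1370, 1664, 1958, 2252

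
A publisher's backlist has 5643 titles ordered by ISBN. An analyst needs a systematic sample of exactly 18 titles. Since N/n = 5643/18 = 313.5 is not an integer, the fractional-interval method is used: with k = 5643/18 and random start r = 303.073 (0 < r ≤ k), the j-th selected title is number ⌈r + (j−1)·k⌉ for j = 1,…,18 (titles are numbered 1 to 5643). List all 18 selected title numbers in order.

j=1: r + 0k = 303.073 → ⌈·⌉ = 304
j=2: r + 1k = 616.573 → ⌈·⌉ = 617
j=3: r + 2k = 930.073 → ⌈·⌉ = 931
j=4: r + 3k = 1243.573 → ⌈·⌉ = 1244
j=5: r + 4k = 1557.073 → ⌈·⌉ = 1558
j=6: r + 5k = 1870.573 → ⌈·⌉ = 1871
j=7: r + 6k = 2184.073 → ⌈·⌉ = 2185
j=8: r + 7k = 2497.573 → ⌈·⌉ = 2498
j=9: r + 8k = 2811.073 → ⌈·⌉ = 2812
j=10: r + 9k = 3124.573 → ⌈·⌉ = 3125
j=11: r + 10k = 3438.073 → ⌈·⌉ = 3439
j=12: r + 11k = 3751.573 → ⌈·⌉ = 3752
j=13: r + 12k = 4065.073 → ⌈·⌉ = 4066
j=14: r + 13k = 4378.573 → ⌈·⌉ = 4379
j=15: r + 14k = 4692.073 → ⌈·⌉ = 4693
j=16: r + 15k = 5005.573 → ⌈·⌉ = 5006
j=17: r + 16k = 5319.073 → ⌈·⌉ = 5320
j=18: r + 17k = 5632.573 → ⌈·⌉ = 5633

304, 617, 931, 1244, 1558, 1871, 2185, 2498, 2812, 3125, 3439, 3752, 4066, 4379, 4693, 5006, 5320, 5633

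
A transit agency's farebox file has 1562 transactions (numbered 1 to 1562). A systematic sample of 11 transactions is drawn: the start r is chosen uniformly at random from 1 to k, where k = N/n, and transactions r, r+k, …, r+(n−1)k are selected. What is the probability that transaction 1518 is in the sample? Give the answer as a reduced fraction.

k = 1562/11 = 142.
Transaction 1518 is selected iff r ≡ 1518 (mod 142); exactly one such r in {1,…,142}.
Inclusion probability = 1/142.

1/142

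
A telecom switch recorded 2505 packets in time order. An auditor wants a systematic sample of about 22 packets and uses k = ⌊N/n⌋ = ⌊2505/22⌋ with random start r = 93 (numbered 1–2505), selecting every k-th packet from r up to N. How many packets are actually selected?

k = ⌊2505/22⌋ = 113
Achieved size = ⌊(2505 − 93)/113⌋ + 1 = ⌊2412/113⌋ + 1 = 21 + 1 = 22
(last selection: 93 + 21×113 = 2466 ≤ 2505; next would be 2579 > 2505)

22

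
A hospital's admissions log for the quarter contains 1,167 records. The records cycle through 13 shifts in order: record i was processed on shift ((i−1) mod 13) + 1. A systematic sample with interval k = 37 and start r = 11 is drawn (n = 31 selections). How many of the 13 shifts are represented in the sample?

Consecutive selections differ by k = 37, so their shift numbers differ by 37 mod 13 = 11.
gcd(37, 13) = 1, so the sample visits 13/1 = 13 distinct residues mod 13.
Start 11 is shift 11; the shifts hit are 1, 2, 3, 4, 5, 6, 7, 8, 9, 10, 11, 12, 13.

13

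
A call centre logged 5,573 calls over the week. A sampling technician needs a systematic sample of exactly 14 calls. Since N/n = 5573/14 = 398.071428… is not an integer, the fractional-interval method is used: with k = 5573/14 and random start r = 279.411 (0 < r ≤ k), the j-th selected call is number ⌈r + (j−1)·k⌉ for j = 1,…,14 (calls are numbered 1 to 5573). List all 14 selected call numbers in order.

j=1: r + 0k = 279.411 → ⌈·⌉ = 280
j=2: r + 1k = 677.482428… → ⌈·⌉ = 678
j=3: r + 2k = 1075.553857… → ⌈·⌉ = 1076
j=4: r + 3k = 1473.625285… → ⌈·⌉ = 1474
j=5: r + 4k = 1871.696714… → ⌈·⌉ = 1872
j=6: r + 5k = 2269.768142… → ⌈·⌉ = 2270
j=7: r + 6k = 2667.839571… → ⌈·⌉ = 2668
j=8: r + 7k = 3065.911 → ⌈·⌉ = 3066
j=9: r + 8k = 3463.982428… → ⌈·⌉ = 3464
j=10: r + 9k = 3862.053857… → ⌈·⌉ = 3863
j=11: r + 10k = 4260.125285… → ⌈·⌉ = 4261
j=12: r + 11k = 4658.196714… → ⌈·⌉ = 4659
j=13: r + 12k = 5056.268142… → ⌈·⌉ = 5057
j=14: r + 13k = 5454.339571… → ⌈·⌉ = 5455

280, 678, 1076, 1474, 1872, 2270, 2668, 3066, 3464, 3863, 4261, 4659, 5057, 5455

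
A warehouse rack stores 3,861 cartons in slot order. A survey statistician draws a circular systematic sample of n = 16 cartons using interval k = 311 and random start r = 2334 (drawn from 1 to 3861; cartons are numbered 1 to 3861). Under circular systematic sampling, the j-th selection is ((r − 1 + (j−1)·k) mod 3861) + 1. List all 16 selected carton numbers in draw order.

Selection 1: 2334
Selection 2: 2334 + 311 = 2645
Selection 3: 2645 + 311 = 2956
Selection 4: 2956 + 311 = 3267
Selection 5: 3267 + 311 = 3578
Selection 6: 3578 + 311 = 3889 → 3889 − 3861 = 28
Selection 7: 28 + 311 = 339
Selection 8: 339 + 311 = 650
Selection 9: 650 + 311 = 961
Selection 10: 961 + 311 = 1272
Selection 11: 1272 + 311 = 1583
Selection 12: 1583 + 311 = 1894
Selection 13: 1894 + 311 = 2205
Selection 14: 2205 + 311 = 2516
Selection 15: 2516 + 311 = 2827
Selection 16: 2827 + 311 = 3138

2334, 2645, 2956, 3267, 3578, 28, 339, 650, 961, 1272, 1583, 1894, 2205, 2516, 2827, 3138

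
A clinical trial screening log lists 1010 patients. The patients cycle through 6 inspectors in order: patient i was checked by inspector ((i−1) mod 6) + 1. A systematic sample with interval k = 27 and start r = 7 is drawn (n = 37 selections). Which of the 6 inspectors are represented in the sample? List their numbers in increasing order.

Consecutive selections differ by k = 27, so their inspector numbers differ by 27 mod 6 = 3.
gcd(27, 6) = 3, so the sample visits 6/3 = 2 distinct residues mod 6.
Start 7 is inspector 1; the inspectors hit are 1, 4.

1, 4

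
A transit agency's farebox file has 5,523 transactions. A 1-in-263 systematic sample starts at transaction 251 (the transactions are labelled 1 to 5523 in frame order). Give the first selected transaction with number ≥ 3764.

k = 263
Steps past start: ⌈(3764 − 251)/263⌉ = ⌈3513/263⌉ = 14
Selected transaction: 251 + 14×263 = 3933

3933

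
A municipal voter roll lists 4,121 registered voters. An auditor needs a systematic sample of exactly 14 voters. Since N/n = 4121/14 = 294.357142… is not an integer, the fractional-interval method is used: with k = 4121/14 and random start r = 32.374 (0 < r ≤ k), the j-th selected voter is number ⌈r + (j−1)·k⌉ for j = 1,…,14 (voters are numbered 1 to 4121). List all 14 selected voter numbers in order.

j=1: r + 0k = 32.374 → ⌈·⌉ = 33
j=2: r + 1k = 326.731142… → ⌈·⌉ = 327
j=3: r + 2k = 621.088285… → ⌈·⌉ = 622
j=4: r + 3k = 915.445428… → ⌈·⌉ = 916
j=5: r + 4k = 1209.802571… → ⌈·⌉ = 1210
j=6: r + 5k = 1504.159714… → ⌈·⌉ = 1505
j=7: r + 6k = 1798.516857… → ⌈·⌉ = 1799
j=8: r + 7k = 2092.874 → ⌈·⌉ = 2093
j=9: r + 8k = 2387.231142… → ⌈·⌉ = 2388
j=10: r + 9k = 2681.588285… → ⌈·⌉ = 2682
j=11: r + 10k = 2975.945428… → ⌈·⌉ = 2976
j=12: r + 11k = 3270.302571… → ⌈·⌉ = 3271
j=13: r + 12k = 3564.659714… → ⌈·⌉ = 3565
j=14: r + 13k = 3859.016857… → ⌈·⌉ = 3860

33, 327, 622, 916, 1210, 1505, 1799, 2093, 2388, 2682, 2976, 3271, 3565, 3860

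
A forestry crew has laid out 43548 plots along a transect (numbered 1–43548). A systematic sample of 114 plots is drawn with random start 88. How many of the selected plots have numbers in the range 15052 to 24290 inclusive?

24

k = 43548/114 = 382
First selection ≥ 15052: 88 + ⌈(15052−88)/382⌉·382 = 88 + 40×382 = 15368
Last selection ≤ 24290: 88 + ⌊(24290−88)/382⌋·382 = 88 + 63×382 = 24154
Count = 63 − 40 + 1 = 24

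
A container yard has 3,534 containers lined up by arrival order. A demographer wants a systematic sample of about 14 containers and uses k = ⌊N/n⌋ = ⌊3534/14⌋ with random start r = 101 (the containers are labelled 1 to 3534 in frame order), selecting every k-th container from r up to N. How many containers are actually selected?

14

k = ⌊3534/14⌋ = 252
Achieved size = ⌊(3534 − 101)/252⌋ + 1 = ⌊3433/252⌋ + 1 = 13 + 1 = 14
(last selection: 101 + 13×252 = 3377 ≤ 3534; next would be 3629 > 3534)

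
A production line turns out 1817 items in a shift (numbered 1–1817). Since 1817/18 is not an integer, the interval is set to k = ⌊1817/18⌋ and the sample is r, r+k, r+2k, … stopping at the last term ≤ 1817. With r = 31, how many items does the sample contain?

18

k = ⌊1817/18⌋ = 100
Achieved size = ⌊(1817 − 31)/100⌋ + 1 = ⌊1786/100⌋ + 1 = 17 + 1 = 18
(last selection: 31 + 17×100 = 1731 ≤ 1817; next would be 1831 > 1817)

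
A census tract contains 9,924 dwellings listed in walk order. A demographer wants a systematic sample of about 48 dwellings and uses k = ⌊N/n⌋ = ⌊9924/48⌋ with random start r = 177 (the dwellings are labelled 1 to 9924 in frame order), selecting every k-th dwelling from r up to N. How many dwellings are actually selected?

48

k = ⌊9924/48⌋ = 206
Achieved size = ⌊(9924 − 177)/206⌋ + 1 = ⌊9747/206⌋ + 1 = 47 + 1 = 48
(last selection: 177 + 47×206 = 9859 ≤ 9924; next would be 10065 > 9924)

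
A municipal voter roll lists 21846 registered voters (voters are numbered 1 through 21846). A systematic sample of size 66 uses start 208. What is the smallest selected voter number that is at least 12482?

12786

k = 21846/66 = 331
Steps past start: ⌈(12482 − 208)/331⌉ = ⌈12274/331⌉ = 38
Selected voter: 208 + 38×331 = 12786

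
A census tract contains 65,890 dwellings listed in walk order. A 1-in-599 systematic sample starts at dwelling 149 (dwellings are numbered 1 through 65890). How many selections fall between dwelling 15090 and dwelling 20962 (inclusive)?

k = 599
First selection ≥ 15090: 149 + ⌈(15090−149)/599⌉·599 = 149 + 25×599 = 15124
Last selection ≤ 20962: 149 + ⌊(20962−149)/599⌋·599 = 149 + 34×599 = 20515
Count = 34 − 25 + 1 = 10

10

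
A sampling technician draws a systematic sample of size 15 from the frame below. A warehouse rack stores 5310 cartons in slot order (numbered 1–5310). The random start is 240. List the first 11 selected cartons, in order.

k = N/n = 5310/15 = 354
carton 1: 240
carton 2: 240 + 354 = 594
carton 3: 594 + 354 = 948
carton 4: 948 + 354 = 1302
carton 5: 1302 + 354 = 1656
carton 6: 1656 + 354 = 2010
carton 7: 2010 + 354 = 2364
carton 8: 2364 + 354 = 2718
carton 9: 2718 + 354 = 3072
carton 10: 3072 + 354 = 3426
carton 11: 3426 + 354 = 3780

240, 594, 948, 1302, 1656, 2010, 2364, 2718, 3072, 3426, 3780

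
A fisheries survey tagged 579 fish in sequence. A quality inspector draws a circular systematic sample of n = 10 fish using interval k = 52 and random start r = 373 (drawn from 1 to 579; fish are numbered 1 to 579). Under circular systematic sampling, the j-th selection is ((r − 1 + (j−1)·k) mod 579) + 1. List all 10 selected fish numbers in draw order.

Selection 1: 373
Selection 2: 373 + 52 = 425
Selection 3: 425 + 52 = 477
Selection 4: 477 + 52 = 529
Selection 5: 529 + 52 = 581 → 581 − 579 = 2
Selection 6: 2 + 52 = 54
Selection 7: 54 + 52 = 106
Selection 8: 106 + 52 = 158
Selection 9: 158 + 52 = 210
Selection 10: 210 + 52 = 262

373, 425, 477, 529, 2, 54, 106, 158, 210, 262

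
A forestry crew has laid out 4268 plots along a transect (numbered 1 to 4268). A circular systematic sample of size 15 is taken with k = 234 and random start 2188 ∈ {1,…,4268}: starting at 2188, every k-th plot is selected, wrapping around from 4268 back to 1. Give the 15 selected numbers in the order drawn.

2188, 2422, 2656, 2890, 3124, 3358, 3592, 3826, 4060, 26, 260, 494, 728, 962, 1196

Selection 1: 2188
Selection 2: 2188 + 234 = 2422
Selection 3: 2422 + 234 = 2656
Selection 4: 2656 + 234 = 2890
Selection 5: 2890 + 234 = 3124
Selection 6: 3124 + 234 = 3358
Selection 7: 3358 + 234 = 3592
Selection 8: 3592 + 234 = 3826
Selection 9: 3826 + 234 = 4060
Selection 10: 4060 + 234 = 4294 → 4294 − 4268 = 26
Selection 11: 26 + 234 = 260
Selection 12: 260 + 234 = 494
Selection 13: 494 + 234 = 728
Selection 14: 728 + 234 = 962
Selection 15: 962 + 234 = 1196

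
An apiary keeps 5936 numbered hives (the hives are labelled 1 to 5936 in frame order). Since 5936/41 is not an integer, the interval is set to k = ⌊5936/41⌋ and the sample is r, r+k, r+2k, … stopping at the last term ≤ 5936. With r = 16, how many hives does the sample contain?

42

k = ⌊5936/41⌋ = 144
Achieved size = ⌊(5936 − 16)/144⌋ + 1 = ⌊5920/144⌋ + 1 = 41 + 1 = 42
(last selection: 16 + 41×144 = 5920 ≤ 5936; next would be 6064 > 5936)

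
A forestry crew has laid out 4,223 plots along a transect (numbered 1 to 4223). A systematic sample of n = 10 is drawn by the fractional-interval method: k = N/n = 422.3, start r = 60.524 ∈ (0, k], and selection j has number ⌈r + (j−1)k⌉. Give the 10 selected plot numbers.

61, 483, 906, 1328, 1750, 2173, 2595, 3017, 3439, 3862

j=1: r + 0k = 60.524 → ⌈·⌉ = 61
j=2: r + 1k = 482.824 → ⌈·⌉ = 483
j=3: r + 2k = 905.124 → ⌈·⌉ = 906
j=4: r + 3k = 1327.424 → ⌈·⌉ = 1328
j=5: r + 4k = 1749.724 → ⌈·⌉ = 1750
j=6: r + 5k = 2172.024 → ⌈·⌉ = 2173
j=7: r + 6k = 2594.324 → ⌈·⌉ = 2595
j=8: r + 7k = 3016.624 → ⌈·⌉ = 3017
j=9: r + 8k = 3438.924 → ⌈·⌉ = 3439
j=10: r + 9k = 3861.224 → ⌈·⌉ = 3862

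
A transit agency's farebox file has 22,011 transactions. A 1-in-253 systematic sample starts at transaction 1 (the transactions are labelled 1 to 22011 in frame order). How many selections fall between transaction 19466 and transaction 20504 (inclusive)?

k = 253
First selection ≥ 19466: 1 + ⌈(19466−1)/253⌉·253 = 1 + 77×253 = 19482
Last selection ≤ 20504: 1 + ⌊(20504−1)/253⌋·253 = 1 + 81×253 = 20494
Count = 81 − 77 + 1 = 5

5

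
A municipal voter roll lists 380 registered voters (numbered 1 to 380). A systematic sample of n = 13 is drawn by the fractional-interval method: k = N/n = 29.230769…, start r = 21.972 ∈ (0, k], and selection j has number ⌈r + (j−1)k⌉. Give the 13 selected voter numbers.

j=1: r + 0k = 21.972 → ⌈·⌉ = 22
j=2: r + 1k = 51.202769… → ⌈·⌉ = 52
j=3: r + 2k = 80.433538… → ⌈·⌉ = 81
j=4: r + 3k = 109.664307… → ⌈·⌉ = 110
j=5: r + 4k = 138.895076… → ⌈·⌉ = 139
j=6: r + 5k = 168.125846… → ⌈·⌉ = 169
j=7: r + 6k = 197.356615… → ⌈·⌉ = 198
j=8: r + 7k = 226.587384… → ⌈·⌉ = 227
j=9: r + 8k = 255.818153… → ⌈·⌉ = 256
j=10: r + 9k = 285.048923… → ⌈·⌉ = 286
j=11: r + 10k = 314.279692… → ⌈·⌉ = 315
j=12: r + 11k = 343.510461… → ⌈·⌉ = 344
j=13: r + 12k = 372.741230… → ⌈·⌉ = 373

22, 52, 81, 110, 139, 169, 198, 227, 256, 286, 315, 344, 373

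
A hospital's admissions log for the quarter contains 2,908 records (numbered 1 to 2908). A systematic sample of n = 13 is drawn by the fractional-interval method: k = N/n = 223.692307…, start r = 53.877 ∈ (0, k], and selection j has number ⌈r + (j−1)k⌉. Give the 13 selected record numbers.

j=1: r + 0k = 53.877 → ⌈·⌉ = 54
j=2: r + 1k = 277.569307… → ⌈·⌉ = 278
j=3: r + 2k = 501.261615… → ⌈·⌉ = 502
j=4: r + 3k = 724.953923… → ⌈·⌉ = 725
j=5: r + 4k = 948.646230… → ⌈·⌉ = 949
j=6: r + 5k = 1172.338538… → ⌈·⌉ = 1173
j=7: r + 6k = 1396.030846… → ⌈·⌉ = 1397
j=8: r + 7k = 1619.723153… → ⌈·⌉ = 1620
j=9: r + 8k = 1843.415461… → ⌈·⌉ = 1844
j=10: r + 9k = 2067.107769… → ⌈·⌉ = 2068
j=11: r + 10k = 2290.800076… → ⌈·⌉ = 2291
j=12: r + 11k = 2514.492384… → ⌈·⌉ = 2515
j=13: r + 12k = 2738.184692… → ⌈·⌉ = 2739

54, 278, 502, 725, 949, 1173, 1397, 1620, 1844, 2068, 2291, 2515, 2739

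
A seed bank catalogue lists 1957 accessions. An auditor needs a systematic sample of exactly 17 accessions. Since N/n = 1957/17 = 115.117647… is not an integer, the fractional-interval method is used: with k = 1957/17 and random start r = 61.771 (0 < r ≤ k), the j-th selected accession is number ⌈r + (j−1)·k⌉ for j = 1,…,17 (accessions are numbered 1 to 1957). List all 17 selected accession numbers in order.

j=1: r + 0k = 61.771 → ⌈·⌉ = 62
j=2: r + 1k = 176.888647… → ⌈·⌉ = 177
j=3: r + 2k = 292.006294… → ⌈·⌉ = 293
j=4: r + 3k = 407.123941… → ⌈·⌉ = 408
j=5: r + 4k = 522.241588… → ⌈·⌉ = 523
j=6: r + 5k = 637.359235… → ⌈·⌉ = 638
j=7: r + 6k = 752.476882… → ⌈·⌉ = 753
j=8: r + 7k = 867.594529… → ⌈·⌉ = 868
j=9: r + 8k = 982.712176… → ⌈·⌉ = 983
j=10: r + 9k = 1097.829823… → ⌈·⌉ = 1098
j=11: r + 10k = 1212.947470… → ⌈·⌉ = 1213
j=12: r + 11k = 1328.065117… → ⌈·⌉ = 1329
j=13: r + 12k = 1443.182764… → ⌈·⌉ = 1444
j=14: r + 13k = 1558.300411… → ⌈·⌉ = 1559
j=15: r + 14k = 1673.418058… → ⌈·⌉ = 1674
j=16: r + 15k = 1788.535705… → ⌈·⌉ = 1789
j=17: r + 16k = 1903.653352… → ⌈·⌉ = 1904

62, 177, 293, 408, 523, 638, 753, 868, 983, 1098, 1213, 1329, 1444, 1559, 1674, 1789, 1904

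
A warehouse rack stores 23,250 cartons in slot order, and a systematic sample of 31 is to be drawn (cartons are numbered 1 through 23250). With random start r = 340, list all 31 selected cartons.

340, 1090, 1840, 2590, 3340, 4090, 4840, 5590, 6340, 7090, 7840, 8590, 9340, 10090, 10840, 11590, 12340, 13090, 13840, 14590, 15340, 16090, 16840, 17590, 18340, 19090, 19840, 20590, 21340, 22090, 22840

k = N/n = 23250/31 = 750
carton 1: 340
carton 2: 340 + 750 = 1090
carton 3: 1090 + 750 = 1840
carton 4: 1840 + 750 = 2590
carton 5: 2590 + 750 = 3340
carton 6: 3340 + 750 = 4090
carton 7: 4090 + 750 = 4840
carton 8: 4840 + 750 = 5590
carton 9: 5590 + 750 = 6340
carton 10: 6340 + 750 = 7090
carton 11: 7090 + 750 = 7840
carton 12: 7840 + 750 = 8590
carton 13: 8590 + 750 = 9340
carton 14: 9340 + 750 = 10090
carton 15: 10090 + 750 = 10840
carton 16: 10840 + 750 = 11590
carton 17: 11590 + 750 = 12340
carton 18: 12340 + 750 = 13090
carton 19: 13090 + 750 = 13840
carton 20: 13840 + 750 = 14590
carton 21: 14590 + 750 = 15340
carton 22: 15340 + 750 = 16090
carton 23: 16090 + 750 = 16840
carton 24: 16840 + 750 = 17590
carton 25: 17590 + 750 = 18340
carton 26: 18340 + 750 = 19090
carton 27: 19090 + 750 = 19840
carton 28: 19840 + 750 = 20590
carton 29: 20590 + 750 = 21340
carton 30: 21340 + 750 = 22090
carton 31: 22090 + 750 = 22840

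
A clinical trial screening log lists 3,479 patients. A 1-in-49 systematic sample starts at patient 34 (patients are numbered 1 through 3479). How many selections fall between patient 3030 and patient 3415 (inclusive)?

8

k = 49
First selection ≥ 3030: 34 + ⌈(3030−34)/49⌉·49 = 34 + 62×49 = 3072
Last selection ≤ 3415: 34 + ⌊(3415−34)/49⌋·49 = 34 + 69×49 = 3415
Count = 69 − 62 + 1 = 8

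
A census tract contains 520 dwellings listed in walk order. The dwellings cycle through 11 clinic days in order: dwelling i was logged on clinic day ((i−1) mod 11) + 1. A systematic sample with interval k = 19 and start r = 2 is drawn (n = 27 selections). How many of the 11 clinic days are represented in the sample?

Consecutive selections differ by k = 19, so their clinic day numbers differ by 19 mod 11 = 8.
gcd(19, 11) = 1, so the sample visits 11/1 = 11 distinct residues mod 11.
Start 2 is clinic day 2; the clinic days hit are 1, 2, 3, 4, 5, 6, 7, 8, 9, 10, 11.

11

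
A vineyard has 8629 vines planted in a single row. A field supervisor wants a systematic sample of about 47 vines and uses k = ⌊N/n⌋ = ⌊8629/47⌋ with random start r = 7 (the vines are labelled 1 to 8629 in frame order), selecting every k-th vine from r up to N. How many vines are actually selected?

k = ⌊8629/47⌋ = 183
Achieved size = ⌊(8629 − 7)/183⌋ + 1 = ⌊8622/183⌋ + 1 = 47 + 1 = 48
(last selection: 7 + 47×183 = 8608 ≤ 8629; next would be 8791 > 8629)

48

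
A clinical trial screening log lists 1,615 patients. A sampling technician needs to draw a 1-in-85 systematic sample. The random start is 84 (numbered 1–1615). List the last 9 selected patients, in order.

934, 1019, 1104, 1189, 1274, 1359, 1444, 1529, 1614

11th selection = 84 + 10×85 = 934
12th: 934 + 85 = 1019
13th: 1019 + 85 = 1104
14th: 1104 + 85 = 1189
15th: 1189 + 85 = 1274
16th: 1274 + 85 = 1359
17th: 1359 + 85 = 1444
18th: 1444 + 85 = 1529
19th: 1529 + 85 = 1614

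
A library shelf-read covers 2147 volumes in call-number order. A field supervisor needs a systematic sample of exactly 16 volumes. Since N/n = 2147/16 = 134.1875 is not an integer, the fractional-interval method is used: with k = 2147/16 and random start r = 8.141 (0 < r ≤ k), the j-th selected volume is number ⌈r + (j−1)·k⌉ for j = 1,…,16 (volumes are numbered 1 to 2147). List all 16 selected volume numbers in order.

j=1: r + 0k = 8.141 → ⌈·⌉ = 9
j=2: r + 1k = 142.3285 → ⌈·⌉ = 143
j=3: r + 2k = 276.516 → ⌈·⌉ = 277
j=4: r + 3k = 410.7035 → ⌈·⌉ = 411
j=5: r + 4k = 544.891 → ⌈·⌉ = 545
j=6: r + 5k = 679.0785 → ⌈·⌉ = 680
j=7: r + 6k = 813.266 → ⌈·⌉ = 814
j=8: r + 7k = 947.4535 → ⌈·⌉ = 948
j=9: r + 8k = 1081.641 → ⌈·⌉ = 1082
j=10: r + 9k = 1215.8285 → ⌈·⌉ = 1216
j=11: r + 10k = 1350.016 → ⌈·⌉ = 1351
j=12: r + 11k = 1484.2035 → ⌈·⌉ = 1485
j=13: r + 12k = 1618.391 → ⌈·⌉ = 1619
j=14: r + 13k = 1752.5785 → ⌈·⌉ = 1753
j=15: r + 14k = 1886.766 → ⌈·⌉ = 1887
j=16: r + 15k = 2020.9535 → ⌈·⌉ = 2021

9, 143, 277, 411, 545, 680, 814, 948, 1082, 1216, 1351, 1485, 1619, 1753, 1887, 2021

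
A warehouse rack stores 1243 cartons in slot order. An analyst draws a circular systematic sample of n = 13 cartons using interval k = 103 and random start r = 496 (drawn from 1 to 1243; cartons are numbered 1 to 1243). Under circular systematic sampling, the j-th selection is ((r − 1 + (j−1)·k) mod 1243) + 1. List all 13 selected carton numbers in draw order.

Selection 1: 496
Selection 2: 496 + 103 = 599
Selection 3: 599 + 103 = 702
Selection 4: 702 + 103 = 805
Selection 5: 805 + 103 = 908
Selection 6: 908 + 103 = 1011
Selection 7: 1011 + 103 = 1114
Selection 8: 1114 + 103 = 1217
Selection 9: 1217 + 103 = 1320 → 1320 − 1243 = 77
Selection 10: 77 + 103 = 180
Selection 11: 180 + 103 = 283
Selection 12: 283 + 103 = 386
Selection 13: 386 + 103 = 489

496, 599, 702, 805, 908, 1011, 1114, 1217, 77, 180, 283, 386, 489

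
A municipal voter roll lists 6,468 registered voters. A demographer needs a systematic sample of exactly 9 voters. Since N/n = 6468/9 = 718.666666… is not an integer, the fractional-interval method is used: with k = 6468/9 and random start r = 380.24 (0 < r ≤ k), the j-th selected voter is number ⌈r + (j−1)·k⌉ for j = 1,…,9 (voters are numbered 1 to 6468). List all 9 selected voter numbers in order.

381, 1099, 1818, 2537, 3255, 3974, 4693, 5411, 6130

j=1: r + 0k = 380.24 → ⌈·⌉ = 381
j=2: r + 1k = 1098.906666… → ⌈·⌉ = 1099
j=3: r + 2k = 1817.573333… → ⌈·⌉ = 1818
j=4: r + 3k = 2536.24 → ⌈·⌉ = 2537
j=5: r + 4k = 3254.906666… → ⌈·⌉ = 3255
j=6: r + 5k = 3973.573333… → ⌈·⌉ = 3974
j=7: r + 6k = 4692.24 → ⌈·⌉ = 4693
j=8: r + 7k = 5410.906666… → ⌈·⌉ = 5411
j=9: r + 8k = 6129.573333… → ⌈·⌉ = 6130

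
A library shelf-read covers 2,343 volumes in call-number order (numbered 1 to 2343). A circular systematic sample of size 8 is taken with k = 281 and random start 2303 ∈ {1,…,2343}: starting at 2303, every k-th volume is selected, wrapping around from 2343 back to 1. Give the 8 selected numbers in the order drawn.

2303, 241, 522, 803, 1084, 1365, 1646, 1927

Selection 1: 2303
Selection 2: 2303 + 281 = 2584 → 2584 − 2343 = 241
Selection 3: 241 + 281 = 522
Selection 4: 522 + 281 = 803
Selection 5: 803 + 281 = 1084
Selection 6: 1084 + 281 = 1365
Selection 7: 1365 + 281 = 1646
Selection 8: 1646 + 281 = 1927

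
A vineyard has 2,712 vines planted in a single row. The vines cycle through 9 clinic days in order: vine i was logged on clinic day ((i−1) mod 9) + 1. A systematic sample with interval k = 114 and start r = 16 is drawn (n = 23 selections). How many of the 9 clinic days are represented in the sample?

3

Consecutive selections differ by k = 114, so their clinic day numbers differ by 114 mod 9 = 6.
gcd(114, 9) = 3, so the sample visits 9/3 = 3 distinct residues mod 9.
Start 16 is clinic day 7; the clinic days hit are 1, 4, 7.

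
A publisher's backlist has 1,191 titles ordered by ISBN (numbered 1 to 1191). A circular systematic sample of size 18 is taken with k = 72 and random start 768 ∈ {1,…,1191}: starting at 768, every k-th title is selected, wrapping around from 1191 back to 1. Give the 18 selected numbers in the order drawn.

768, 840, 912, 984, 1056, 1128, 9, 81, 153, 225, 297, 369, 441, 513, 585, 657, 729, 801

Selection 1: 768
Selection 2: 768 + 72 = 840
Selection 3: 840 + 72 = 912
Selection 4: 912 + 72 = 984
Selection 5: 984 + 72 = 1056
Selection 6: 1056 + 72 = 1128
Selection 7: 1128 + 72 = 1200 → 1200 − 1191 = 9
Selection 8: 9 + 72 = 81
Selection 9: 81 + 72 = 153
Selection 10: 153 + 72 = 225
Selection 11: 225 + 72 = 297
Selection 12: 297 + 72 = 369
Selection 13: 369 + 72 = 441
Selection 14: 441 + 72 = 513
Selection 15: 513 + 72 = 585
Selection 16: 585 + 72 = 657
Selection 17: 657 + 72 = 729
Selection 18: 729 + 72 = 801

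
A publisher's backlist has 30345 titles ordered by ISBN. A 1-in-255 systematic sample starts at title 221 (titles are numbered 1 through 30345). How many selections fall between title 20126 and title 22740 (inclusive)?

10

k = 255
First selection ≥ 20126: 221 + ⌈(20126−221)/255⌉·255 = 221 + 79×255 = 20366
Last selection ≤ 22740: 221 + ⌊(22740−221)/255⌋·255 = 221 + 88×255 = 22661
Count = 88 − 79 + 1 = 10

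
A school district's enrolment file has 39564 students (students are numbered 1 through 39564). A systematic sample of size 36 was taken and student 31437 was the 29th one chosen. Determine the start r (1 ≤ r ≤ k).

k = 39564/36 = 1099
r = 31437 − (29−1)×1099 = 31437 − 30772 = 665

665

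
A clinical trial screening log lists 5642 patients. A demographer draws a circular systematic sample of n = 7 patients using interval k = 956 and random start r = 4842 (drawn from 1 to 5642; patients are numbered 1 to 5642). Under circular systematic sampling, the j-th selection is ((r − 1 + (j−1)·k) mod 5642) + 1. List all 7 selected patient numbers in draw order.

4842, 156, 1112, 2068, 3024, 3980, 4936

Selection 1: 4842
Selection 2: 4842 + 956 = 5798 → 5798 − 5642 = 156
Selection 3: 156 + 956 = 1112
Selection 4: 1112 + 956 = 2068
Selection 5: 2068 + 956 = 3024
Selection 6: 3024 + 956 = 3980
Selection 7: 3980 + 956 = 4936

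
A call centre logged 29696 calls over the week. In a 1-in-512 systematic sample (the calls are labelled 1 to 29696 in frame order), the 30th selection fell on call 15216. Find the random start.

368

k = 512
r = 15216 − (30−1)×512 = 15216 − 14848 = 368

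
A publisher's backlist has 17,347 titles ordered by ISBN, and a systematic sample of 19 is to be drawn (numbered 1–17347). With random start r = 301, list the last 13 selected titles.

k = N/n = 17347/19 = 913
7th selection = 301 + 6×913 = 5779
8th: 5779 + 913 = 6692
9th: 6692 + 913 = 7605
10th: 7605 + 913 = 8518
11th: 8518 + 913 = 9431
12th: 9431 + 913 = 10344
13th: 10344 + 913 = 11257
14th: 11257 + 913 = 12170
15th: 12170 + 913 = 13083
16th: 13083 + 913 = 13996
17th: 13996 + 913 = 14909
18th: 14909 + 913 = 15822
19th: 15822 + 913 = 16735

5779, 6692, 7605, 8518, 9431, 10344, 11257, 12170, 13083, 13996, 14909, 15822, 16735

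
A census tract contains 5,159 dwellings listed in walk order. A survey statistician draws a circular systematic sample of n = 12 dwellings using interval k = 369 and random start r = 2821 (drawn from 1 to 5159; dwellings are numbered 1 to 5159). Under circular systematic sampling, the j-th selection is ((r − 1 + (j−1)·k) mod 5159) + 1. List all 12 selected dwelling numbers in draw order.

Selection 1: 2821
Selection 2: 2821 + 369 = 3190
Selection 3: 3190 + 369 = 3559
Selection 4: 3559 + 369 = 3928
Selection 5: 3928 + 369 = 4297
Selection 6: 4297 + 369 = 4666
Selection 7: 4666 + 369 = 5035
Selection 8: 5035 + 369 = 5404 → 5404 − 5159 = 245
Selection 9: 245 + 369 = 614
Selection 10: 614 + 369 = 983
Selection 11: 983 + 369 = 1352
Selection 12: 1352 + 369 = 1721

2821, 3190, 3559, 3928, 4297, 4666, 5035, 245, 614, 983, 1352, 1721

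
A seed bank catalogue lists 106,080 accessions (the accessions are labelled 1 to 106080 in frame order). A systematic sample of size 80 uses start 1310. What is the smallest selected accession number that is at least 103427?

k = 106080/80 = 1326
Steps past start: ⌈(103427 − 1310)/1326⌉ = ⌈102117/1326⌉ = 78
Selected accession: 1310 + 78×1326 = 104738

104738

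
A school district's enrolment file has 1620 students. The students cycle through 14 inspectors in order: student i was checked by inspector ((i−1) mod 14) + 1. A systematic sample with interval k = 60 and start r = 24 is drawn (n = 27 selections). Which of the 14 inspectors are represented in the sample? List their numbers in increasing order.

Consecutive selections differ by k = 60, so their inspector numbers differ by 60 mod 14 = 4.
gcd(60, 14) = 2, so the sample visits 14/2 = 7 distinct residues mod 14.
Start 24 is inspector 10; the inspectors hit are 2, 4, 6, 8, 10, 12, 14.

2, 4, 6, 8, 10, 12, 14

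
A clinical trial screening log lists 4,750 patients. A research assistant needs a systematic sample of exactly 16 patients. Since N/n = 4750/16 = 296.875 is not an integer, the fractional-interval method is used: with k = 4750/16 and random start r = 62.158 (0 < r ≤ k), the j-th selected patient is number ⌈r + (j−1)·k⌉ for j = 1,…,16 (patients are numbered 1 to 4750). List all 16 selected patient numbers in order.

63, 360, 656, 953, 1250, 1547, 1844, 2141, 2438, 2735, 3031, 3328, 3625, 3922, 4219, 4516

j=1: r + 0k = 62.158 → ⌈·⌉ = 63
j=2: r + 1k = 359.033 → ⌈·⌉ = 360
j=3: r + 2k = 655.908 → ⌈·⌉ = 656
j=4: r + 3k = 952.783 → ⌈·⌉ = 953
j=5: r + 4k = 1249.658 → ⌈·⌉ = 1250
j=6: r + 5k = 1546.533 → ⌈·⌉ = 1547
j=7: r + 6k = 1843.408 → ⌈·⌉ = 1844
j=8: r + 7k = 2140.283 → ⌈·⌉ = 2141
j=9: r + 8k = 2437.158 → ⌈·⌉ = 2438
j=10: r + 9k = 2734.033 → ⌈·⌉ = 2735
j=11: r + 10k = 3030.908 → ⌈·⌉ = 3031
j=12: r + 11k = 3327.783 → ⌈·⌉ = 3328
j=13: r + 12k = 3624.658 → ⌈·⌉ = 3625
j=14: r + 13k = 3921.533 → ⌈·⌉ = 3922
j=15: r + 14k = 4218.408 → ⌈·⌉ = 4219
j=16: r + 15k = 4515.283 → ⌈·⌉ = 4516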